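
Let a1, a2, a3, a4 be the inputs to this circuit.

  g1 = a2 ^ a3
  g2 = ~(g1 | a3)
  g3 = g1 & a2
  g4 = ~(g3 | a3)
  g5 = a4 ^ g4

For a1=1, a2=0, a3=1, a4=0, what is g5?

0

g1 = 0 ^ 1 = 1
g3 = 1 & 0 = 0
g4 = ~(0 | 1) = 0
g5 = 0 ^ 0 = 0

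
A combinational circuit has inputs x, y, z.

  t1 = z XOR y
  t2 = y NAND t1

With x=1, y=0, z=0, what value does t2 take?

1

t1 = 0 XOR 0 = 0
t2 = 0 NAND 0 = 1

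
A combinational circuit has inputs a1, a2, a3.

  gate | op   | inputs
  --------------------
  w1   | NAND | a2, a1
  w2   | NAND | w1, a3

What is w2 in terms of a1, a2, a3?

w1 = a2 NAND a1
w2 = w1 NAND a3 = (a2 NAND a1) NAND a3

(a2 NAND a1) NAND a3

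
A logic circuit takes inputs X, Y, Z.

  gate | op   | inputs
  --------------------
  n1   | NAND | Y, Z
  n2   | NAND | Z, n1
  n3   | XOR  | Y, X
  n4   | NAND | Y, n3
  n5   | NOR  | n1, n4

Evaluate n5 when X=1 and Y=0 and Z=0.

0

n1 = 0 NAND 0 = 1
n3 = 0 XOR 1 = 1
n4 = 0 NAND 1 = 1
n5 = 1 NOR 1 = 0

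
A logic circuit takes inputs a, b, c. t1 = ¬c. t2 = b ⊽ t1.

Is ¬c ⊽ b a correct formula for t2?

t1 = ¬c
t2 = b ⊽ t1 = b ⊽ ¬c
At a=0, b=0, c=0: circuit gives 0, formula gives 0.
At a=0, b=0, c=1: circuit gives 1, formula gives 1.
Agrees on all 8 inputs.

Yes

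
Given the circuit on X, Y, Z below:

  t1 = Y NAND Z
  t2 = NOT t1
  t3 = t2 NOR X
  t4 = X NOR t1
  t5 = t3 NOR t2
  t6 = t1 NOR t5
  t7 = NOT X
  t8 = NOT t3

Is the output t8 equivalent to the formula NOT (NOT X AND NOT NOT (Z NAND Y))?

t1 = Y NAND Z
t2 = NOT t1 = NOT (Y NAND Z)
t3 = t2 NOR X = NOT (Y NAND Z) NOR X
t8 = NOT t3 = NOT (NOT (Y NAND Z) NOR X)
At X=0, Y=0, Z=0: circuit gives 0, formula gives 0.
At X=0, Y=1, Z=1: circuit gives 1, formula gives 1.
Agrees on all 8 inputs.

Yes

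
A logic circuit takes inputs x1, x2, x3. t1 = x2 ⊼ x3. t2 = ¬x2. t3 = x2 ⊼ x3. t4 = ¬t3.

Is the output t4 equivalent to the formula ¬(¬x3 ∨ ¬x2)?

t3 = x2 ⊼ x3
t4 = ¬t3 = ¬(x2 ⊼ x3)
At x1=0, x2=0, x3=0: circuit gives 0, formula gives 0.
At x1=0, x2=1, x3=1: circuit gives 1, formula gives 1.
Agrees on all 8 inputs.

Yes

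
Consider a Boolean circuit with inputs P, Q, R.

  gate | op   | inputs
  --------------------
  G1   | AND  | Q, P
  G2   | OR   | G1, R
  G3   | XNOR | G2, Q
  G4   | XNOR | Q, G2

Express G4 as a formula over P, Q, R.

Q XNOR ((Q AND P) OR R)

G1 = Q AND P
G2 = G1 OR R = (Q AND P) OR R
G4 = Q XNOR G2 = Q XNOR ((Q AND P) OR R)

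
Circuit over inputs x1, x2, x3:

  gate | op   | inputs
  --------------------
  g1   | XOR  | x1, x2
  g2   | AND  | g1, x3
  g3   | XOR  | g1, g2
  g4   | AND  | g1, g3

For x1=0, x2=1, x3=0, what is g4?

1

g1 = 0 XOR 1 = 1
g2 = 1 AND 0 = 0
g3 = 1 XOR 0 = 1
g4 = 1 AND 1 = 1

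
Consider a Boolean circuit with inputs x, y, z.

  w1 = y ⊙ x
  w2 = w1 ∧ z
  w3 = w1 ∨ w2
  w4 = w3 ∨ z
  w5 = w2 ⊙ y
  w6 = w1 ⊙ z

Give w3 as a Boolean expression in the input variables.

(y ⊙ x) ∨ ((y ⊙ x) ∧ z)

w1 = y ⊙ x
w2 = w1 ∧ z = (y ⊙ x) ∧ z
w3 = w1 ∨ w2 = (y ⊙ x) ∨ ((y ⊙ x) ∧ z)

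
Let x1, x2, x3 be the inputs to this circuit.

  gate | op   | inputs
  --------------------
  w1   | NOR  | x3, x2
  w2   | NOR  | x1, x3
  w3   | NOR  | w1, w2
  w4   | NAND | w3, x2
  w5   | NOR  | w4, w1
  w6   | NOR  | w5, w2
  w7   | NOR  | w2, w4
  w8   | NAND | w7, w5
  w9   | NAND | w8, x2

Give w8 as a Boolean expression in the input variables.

w1 = x3 NOR x2
w2 = x1 NOR x3
w3 = w1 NOR w2 = (x3 NOR x2) NOR (x1 NOR x3)
w4 = w3 NAND x2 = ((x3 NOR x2) NOR (x1 NOR x3)) NAND x2
w5 = w4 NOR w1 = (((x3 NOR x2) NOR (x1 NOR x3)) NAND x2) NOR (x3 NOR x2)
w7 = w2 NOR w4 = (x1 NOR x3) NOR (((x3 NOR x2) NOR (x1 NOR x3)) NAND x2)
w8 = w7 NAND w5 = ((x1 NOR x3) NOR (((x3 NOR x2) NOR (x1 NOR x3)) NAND x2)) NAND ((((x3 NOR x2) NOR (x1 NOR x3)) NAND x2) NOR (x3 NOR x2))

((x1 NOR x3) NOR (((x3 NOR x2) NOR (x1 NOR x3)) NAND x2)) NAND ((((x3 NOR x2) NOR (x1 NOR x3)) NAND x2) NOR (x3 NOR x2))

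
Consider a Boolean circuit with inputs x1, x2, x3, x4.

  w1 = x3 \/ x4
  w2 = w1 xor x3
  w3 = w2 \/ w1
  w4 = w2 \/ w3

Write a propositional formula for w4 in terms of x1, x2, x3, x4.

((x3 \/ x4) xor x3) \/ (((x3 \/ x4) xor x3) \/ (x3 \/ x4))

w1 = x3 \/ x4
w2 = w1 xor x3 = (x3 \/ x4) xor x3
w3 = w2 \/ w1 = ((x3 \/ x4) xor x3) \/ (x3 \/ x4)
w4 = w2 \/ w3 = ((x3 \/ x4) xor x3) \/ (((x3 \/ x4) xor x3) \/ (x3 \/ x4))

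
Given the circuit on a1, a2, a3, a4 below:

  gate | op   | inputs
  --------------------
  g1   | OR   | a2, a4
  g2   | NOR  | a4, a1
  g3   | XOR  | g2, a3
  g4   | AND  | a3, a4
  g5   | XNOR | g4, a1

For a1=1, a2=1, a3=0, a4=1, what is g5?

0

g4 = 0 AND 1 = 0
g5 = 0 XNOR 1 = 0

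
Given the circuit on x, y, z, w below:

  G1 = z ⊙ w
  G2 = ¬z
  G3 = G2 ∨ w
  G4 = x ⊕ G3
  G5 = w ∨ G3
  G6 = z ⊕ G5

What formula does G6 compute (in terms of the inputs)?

z ⊕ (w ∨ (¬z ∨ w))

G2 = ¬z
G3 = G2 ∨ w = ¬z ∨ w
G5 = w ∨ G3 = w ∨ (¬z ∨ w)
G6 = z ⊕ G5 = z ⊕ (w ∨ (¬z ∨ w))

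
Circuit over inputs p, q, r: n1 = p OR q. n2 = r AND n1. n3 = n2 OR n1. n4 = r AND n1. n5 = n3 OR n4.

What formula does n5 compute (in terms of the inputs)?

n1 = p OR q
n2 = r AND n1 = r AND (p OR q)
n3 = n2 OR n1 = (r AND (p OR q)) OR (p OR q)
n4 = r AND n1 = r AND (p OR q)
n5 = n3 OR n4 = ((r AND (p OR q)) OR (p OR q)) OR (r AND (p OR q))

((r AND (p OR q)) OR (p OR q)) OR (r AND (p OR q))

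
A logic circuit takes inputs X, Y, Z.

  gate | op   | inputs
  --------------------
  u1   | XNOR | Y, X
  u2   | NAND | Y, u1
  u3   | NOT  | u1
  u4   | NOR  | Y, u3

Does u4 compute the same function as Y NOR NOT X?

No

u1 = Y XNOR X
u3 = NOT u1 = NOT (Y XNOR X)
u4 = Y NOR u3 = Y NOR NOT (Y XNOR X)
At X=0, Y=0, Z=0: circuit gives 1, formula gives 0.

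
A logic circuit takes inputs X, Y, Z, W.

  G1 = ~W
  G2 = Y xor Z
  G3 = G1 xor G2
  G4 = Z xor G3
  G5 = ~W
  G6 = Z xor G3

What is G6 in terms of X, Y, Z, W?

G1 = ~W
G2 = Y xor Z
G3 = G1 xor G2 = ~W xor (Y xor Z)
G6 = Z xor G3 = Z xor (~W xor (Y xor Z))

Z xor (~W xor (Y xor Z))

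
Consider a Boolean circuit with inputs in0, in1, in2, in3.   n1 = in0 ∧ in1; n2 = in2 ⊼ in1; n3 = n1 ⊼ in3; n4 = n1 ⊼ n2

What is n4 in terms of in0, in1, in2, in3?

n1 = in0 ∧ in1
n2 = in2 ⊼ in1
n4 = n1 ⊼ n2 = (in0 ∧ in1) ⊼ (in2 ⊼ in1)

(in0 ∧ in1) ⊼ (in2 ⊼ in1)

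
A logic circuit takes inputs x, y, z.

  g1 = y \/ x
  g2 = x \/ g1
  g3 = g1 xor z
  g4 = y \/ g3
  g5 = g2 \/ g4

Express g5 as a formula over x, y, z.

g1 = y \/ x
g2 = x \/ g1 = x \/ (y \/ x)
g3 = g1 xor z = (y \/ x) xor z
g4 = y \/ g3 = y \/ ((y \/ x) xor z)
g5 = g2 \/ g4 = (x \/ (y \/ x)) \/ (y \/ ((y \/ x) xor z))

(x \/ (y \/ x)) \/ (y \/ ((y \/ x) xor z))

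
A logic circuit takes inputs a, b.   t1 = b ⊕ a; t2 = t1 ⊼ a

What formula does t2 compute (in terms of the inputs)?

t1 = b ⊕ a
t2 = t1 ⊼ a = (b ⊕ a) ⊼ a

(b ⊕ a) ⊼ a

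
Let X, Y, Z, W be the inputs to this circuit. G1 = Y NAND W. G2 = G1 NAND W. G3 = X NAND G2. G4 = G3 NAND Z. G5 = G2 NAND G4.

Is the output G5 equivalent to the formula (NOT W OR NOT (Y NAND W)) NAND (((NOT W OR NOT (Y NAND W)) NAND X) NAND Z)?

Yes

G1 = Y NAND W
G2 = G1 NAND W = (Y NAND W) NAND W
G3 = X NAND G2 = X NAND ((Y NAND W) NAND W)
G4 = G3 NAND Z = (X NAND ((Y NAND W) NAND W)) NAND Z
G5 = G2 NAND G4 = ((Y NAND W) NAND W) NAND ((X NAND ((Y NAND W) NAND W)) NAND Z)
At X=0, Y=0, Z=0, W=0: circuit gives 0, formula gives 0.
At X=0, Y=0, Z=0, W=1: circuit gives 1, formula gives 1.
Agrees on all 16 inputs.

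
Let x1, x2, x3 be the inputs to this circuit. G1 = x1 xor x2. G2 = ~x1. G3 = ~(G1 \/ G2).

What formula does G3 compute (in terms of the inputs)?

G1 = x1 xor x2
G2 = ~x1
G3 = ~(G1 \/ G2) = ~((x1 xor x2) \/ ~x1)

~((x1 xor x2) \/ ~x1)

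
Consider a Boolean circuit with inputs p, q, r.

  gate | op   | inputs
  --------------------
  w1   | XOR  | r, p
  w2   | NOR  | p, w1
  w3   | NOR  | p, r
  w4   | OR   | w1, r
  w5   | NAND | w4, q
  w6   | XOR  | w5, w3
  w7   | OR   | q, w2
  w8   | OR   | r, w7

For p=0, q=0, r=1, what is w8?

1

w1 = 1 XOR 0 = 1
w2 = 0 NOR 1 = 0
w7 = 0 OR 0 = 0
w8 = 1 OR 0 = 1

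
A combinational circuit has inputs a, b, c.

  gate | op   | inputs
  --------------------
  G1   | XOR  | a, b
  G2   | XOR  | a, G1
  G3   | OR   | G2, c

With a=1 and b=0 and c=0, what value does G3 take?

0

G1 = 1 XOR 0 = 1
G2 = 1 XOR 1 = 0
G3 = 0 OR 0 = 0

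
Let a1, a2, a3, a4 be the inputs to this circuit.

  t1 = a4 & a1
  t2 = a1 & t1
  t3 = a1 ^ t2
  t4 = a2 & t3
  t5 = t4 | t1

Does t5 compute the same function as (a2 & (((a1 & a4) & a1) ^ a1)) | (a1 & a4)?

t1 = a4 & a1
t2 = a1 & t1 = a1 & (a4 & a1)
t3 = a1 ^ t2 = a1 ^ (a1 & (a4 & a1))
t4 = a2 & t3 = a2 & (a1 ^ (a1 & (a4 & a1)))
t5 = t4 | t1 = (a2 & (a1 ^ (a1 & (a4 & a1)))) | (a4 & a1)
At a1=0, a2=0, a3=0, a4=0: circuit gives 0, formula gives 0.
At a1=1, a2=0, a3=0, a4=1: circuit gives 1, formula gives 1.
Agrees on all 16 inputs.

Yes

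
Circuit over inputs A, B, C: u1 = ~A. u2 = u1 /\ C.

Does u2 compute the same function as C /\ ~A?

Yes

u1 = ~A
u2 = u1 /\ C = ~A /\ C
At A=0, B=0, C=0: circuit gives 0, formula gives 0.
At A=0, B=0, C=1: circuit gives 1, formula gives 1.
Agrees on all 8 inputs.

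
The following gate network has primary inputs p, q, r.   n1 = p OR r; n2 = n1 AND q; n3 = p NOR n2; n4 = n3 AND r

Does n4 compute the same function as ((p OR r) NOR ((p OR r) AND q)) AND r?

n1 = p OR r
n2 = n1 AND q = (p OR r) AND q
n3 = p NOR n2 = p NOR ((p OR r) AND q)
n4 = n3 AND r = (p NOR ((p OR r) AND q)) AND r
At p=0, q=0, r=1: circuit gives 1, formula gives 0.

No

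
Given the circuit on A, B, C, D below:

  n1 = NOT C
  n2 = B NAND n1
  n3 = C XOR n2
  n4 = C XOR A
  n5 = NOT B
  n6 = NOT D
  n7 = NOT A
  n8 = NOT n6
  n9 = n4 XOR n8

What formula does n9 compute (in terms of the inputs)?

n4 = C XOR A
n6 = NOT D
n8 = NOT n6 = NOT NOT D
n9 = n4 XOR n8 = (C XOR A) XOR NOT NOT D

(C XOR A) XOR NOT NOT D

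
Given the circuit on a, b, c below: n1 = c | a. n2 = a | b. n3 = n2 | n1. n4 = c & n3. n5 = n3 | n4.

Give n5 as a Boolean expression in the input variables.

n1 = c | a
n2 = a | b
n3 = n2 | n1 = (a | b) | (c | a)
n4 = c & n3 = c & ((a | b) | (c | a))
n5 = n3 | n4 = ((a | b) | (c | a)) | (c & ((a | b) | (c | a)))

((a | b) | (c | a)) | (c & ((a | b) | (c | a)))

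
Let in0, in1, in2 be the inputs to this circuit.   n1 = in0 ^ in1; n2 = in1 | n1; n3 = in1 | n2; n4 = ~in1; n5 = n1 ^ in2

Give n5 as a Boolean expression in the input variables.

n1 = in0 ^ in1
n5 = n1 ^ in2 = (in0 ^ in1) ^ in2

(in0 ^ in1) ^ in2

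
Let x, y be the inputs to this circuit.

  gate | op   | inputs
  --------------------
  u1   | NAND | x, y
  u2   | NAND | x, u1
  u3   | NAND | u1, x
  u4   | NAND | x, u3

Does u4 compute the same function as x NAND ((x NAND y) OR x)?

No

u1 = x NAND y
u3 = u1 NAND x = (x NAND y) NAND x
u4 = x NAND u3 = x NAND ((x NAND y) NAND x)
At x=1, y=0: circuit gives 1, formula gives 0.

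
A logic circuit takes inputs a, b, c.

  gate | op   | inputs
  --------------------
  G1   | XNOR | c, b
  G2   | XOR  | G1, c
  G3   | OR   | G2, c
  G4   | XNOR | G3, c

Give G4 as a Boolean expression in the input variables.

(((c XNOR b) XOR c) OR c) XNOR c

G1 = c XNOR b
G2 = G1 XOR c = (c XNOR b) XOR c
G3 = G2 OR c = ((c XNOR b) XOR c) OR c
G4 = G3 XNOR c = (((c XNOR b) XOR c) OR c) XNOR c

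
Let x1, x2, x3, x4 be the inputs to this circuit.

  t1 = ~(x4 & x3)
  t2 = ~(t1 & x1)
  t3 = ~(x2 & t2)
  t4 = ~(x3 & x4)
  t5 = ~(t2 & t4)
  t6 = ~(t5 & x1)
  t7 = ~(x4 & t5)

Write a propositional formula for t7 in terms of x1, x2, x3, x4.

~(x4 & (~((~((~(x4 & x3)) & x1)) & (~(x3 & x4)))))

t1 = ~(x4 & x3)
t2 = ~(t1 & x1) = ~((~(x4 & x3)) & x1)
t4 = ~(x3 & x4)
t5 = ~(t2 & t4) = ~((~((~(x4 & x3)) & x1)) & (~(x3 & x4)))
t7 = ~(x4 & t5) = ~(x4 & (~((~((~(x4 & x3)) & x1)) & (~(x3 & x4)))))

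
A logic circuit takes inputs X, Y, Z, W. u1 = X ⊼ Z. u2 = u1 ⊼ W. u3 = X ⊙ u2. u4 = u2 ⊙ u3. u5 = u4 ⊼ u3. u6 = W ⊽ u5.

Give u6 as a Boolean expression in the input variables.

W ⊽ ((((X ⊼ Z) ⊼ W) ⊙ (X ⊙ ((X ⊼ Z) ⊼ W))) ⊼ (X ⊙ ((X ⊼ Z) ⊼ W)))

u1 = X ⊼ Z
u2 = u1 ⊼ W = (X ⊼ Z) ⊼ W
u3 = X ⊙ u2 = X ⊙ ((X ⊼ Z) ⊼ W)
u4 = u2 ⊙ u3 = ((X ⊼ Z) ⊼ W) ⊙ (X ⊙ ((X ⊼ Z) ⊼ W))
u5 = u4 ⊼ u3 = (((X ⊼ Z) ⊼ W) ⊙ (X ⊙ ((X ⊼ Z) ⊼ W))) ⊼ (X ⊙ ((X ⊼ Z) ⊼ W))
u6 = W ⊽ u5 = W ⊽ ((((X ⊼ Z) ⊼ W) ⊙ (X ⊙ ((X ⊼ Z) ⊼ W))) ⊼ (X ⊙ ((X ⊼ Z) ⊼ W)))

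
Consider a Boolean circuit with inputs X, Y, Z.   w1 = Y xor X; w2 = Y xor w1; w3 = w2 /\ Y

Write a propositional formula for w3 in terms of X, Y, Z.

w1 = Y xor X
w2 = Y xor w1 = Y xor (Y xor X)
w3 = w2 /\ Y = (Y xor (Y xor X)) /\ Y

(Y xor (Y xor X)) /\ Y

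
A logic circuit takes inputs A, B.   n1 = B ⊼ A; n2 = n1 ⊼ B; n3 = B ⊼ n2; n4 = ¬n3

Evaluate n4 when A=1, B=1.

n1 = 1 ⊼ 1 = 0
n2 = 0 ⊼ 1 = 1
n3 = 1 ⊼ 1 = 0
n4 = ¬0 = 1

1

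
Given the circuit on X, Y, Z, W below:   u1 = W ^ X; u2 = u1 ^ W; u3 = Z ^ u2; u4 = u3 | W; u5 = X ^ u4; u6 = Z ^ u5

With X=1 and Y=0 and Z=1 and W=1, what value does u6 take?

1

u1 = 1 ^ 1 = 0
u2 = 0 ^ 1 = 1
u3 = 1 ^ 1 = 0
u4 = 0 | 1 = 1
u5 = 1 ^ 1 = 0
u6 = 1 ^ 0 = 1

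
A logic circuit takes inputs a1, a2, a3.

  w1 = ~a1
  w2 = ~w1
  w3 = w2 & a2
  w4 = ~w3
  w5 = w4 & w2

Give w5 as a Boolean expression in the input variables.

~(~~a1 & a2) & ~~a1

w1 = ~a1
w2 = ~w1 = ~~a1
w3 = w2 & a2 = ~~a1 & a2
w4 = ~w3 = ~(~~a1 & a2)
w5 = w4 & w2 = ~(~~a1 & a2) & ~~a1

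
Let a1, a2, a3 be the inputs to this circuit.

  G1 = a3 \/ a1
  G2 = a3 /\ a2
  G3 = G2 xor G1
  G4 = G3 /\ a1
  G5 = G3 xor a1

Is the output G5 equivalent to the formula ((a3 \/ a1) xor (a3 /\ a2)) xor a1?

Yes

G1 = a3 \/ a1
G2 = a3 /\ a2
G3 = G2 xor G1 = (a3 /\ a2) xor (a3 \/ a1)
G5 = G3 xor a1 = ((a3 /\ a2) xor (a3 \/ a1)) xor a1
At a1=0, a2=0, a3=0: circuit gives 0, formula gives 0.
At a1=0, a2=0, a3=1: circuit gives 1, formula gives 1.
Agrees on all 8 inputs.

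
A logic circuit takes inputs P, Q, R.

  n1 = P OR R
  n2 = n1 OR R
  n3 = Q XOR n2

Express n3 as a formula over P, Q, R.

n1 = P OR R
n2 = n1 OR R = (P OR R) OR R
n3 = Q XOR n2 = Q XOR ((P OR R) OR R)

Q XOR ((P OR R) OR R)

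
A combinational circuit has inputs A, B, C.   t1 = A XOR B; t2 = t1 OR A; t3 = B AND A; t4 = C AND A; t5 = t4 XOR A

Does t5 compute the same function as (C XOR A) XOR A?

t4 = C AND A
t5 = t4 XOR A = (C AND A) XOR A
At A=0, B=0, C=1: circuit gives 0, formula gives 1.

No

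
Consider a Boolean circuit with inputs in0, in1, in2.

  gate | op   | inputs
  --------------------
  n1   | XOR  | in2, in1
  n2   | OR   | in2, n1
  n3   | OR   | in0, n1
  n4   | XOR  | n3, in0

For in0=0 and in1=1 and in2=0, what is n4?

n1 = 0 XOR 1 = 1
n3 = 0 OR 1 = 1
n4 = 1 XOR 0 = 1

1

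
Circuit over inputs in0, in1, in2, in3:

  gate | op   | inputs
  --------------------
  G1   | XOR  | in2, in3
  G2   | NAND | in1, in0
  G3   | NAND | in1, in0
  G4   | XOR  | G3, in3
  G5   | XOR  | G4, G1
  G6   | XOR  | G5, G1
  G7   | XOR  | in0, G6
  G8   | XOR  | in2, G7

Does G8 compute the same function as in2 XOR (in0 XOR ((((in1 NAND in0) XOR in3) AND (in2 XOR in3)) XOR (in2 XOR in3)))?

G1 = in2 XOR in3
G3 = in1 NAND in0
G4 = G3 XOR in3 = (in1 NAND in0) XOR in3
G5 = G4 XOR G1 = ((in1 NAND in0) XOR in3) XOR (in2 XOR in3)
G6 = G5 XOR G1 = (((in1 NAND in0) XOR in3) XOR (in2 XOR in3)) XOR (in2 XOR in3)
G7 = in0 XOR G6 = in0 XOR ((((in1 NAND in0) XOR in3) XOR (in2 XOR in3)) XOR (in2 XOR in3))
G8 = in2 XOR G7 = in2 XOR (in0 XOR ((((in1 NAND in0) XOR in3) XOR (in2 XOR in3)) XOR (in2 XOR in3)))
At in0=0, in1=0, in2=0, in3=0: circuit gives 1, formula gives 0.

No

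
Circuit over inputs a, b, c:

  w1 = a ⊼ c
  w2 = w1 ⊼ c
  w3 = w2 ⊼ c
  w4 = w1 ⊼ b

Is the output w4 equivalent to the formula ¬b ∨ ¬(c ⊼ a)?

Yes

w1 = a ⊼ c
w4 = w1 ⊼ b = (a ⊼ c) ⊼ b
At a=0, b=1, c=0: circuit gives 0, formula gives 0.
At a=0, b=0, c=0: circuit gives 1, formula gives 1.
Agrees on all 8 inputs.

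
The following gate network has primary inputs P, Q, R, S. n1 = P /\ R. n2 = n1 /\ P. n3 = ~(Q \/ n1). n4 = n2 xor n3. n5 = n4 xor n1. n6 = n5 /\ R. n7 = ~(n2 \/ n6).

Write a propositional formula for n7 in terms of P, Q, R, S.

~(((P /\ R) /\ P) \/ (((((P /\ R) /\ P) xor (~(Q \/ (P /\ R)))) xor (P /\ R)) /\ R))

n1 = P /\ R
n2 = n1 /\ P = (P /\ R) /\ P
n3 = ~(Q \/ n1) = ~(Q \/ (P /\ R))
n4 = n2 xor n3 = ((P /\ R) /\ P) xor (~(Q \/ (P /\ R)))
n5 = n4 xor n1 = (((P /\ R) /\ P) xor (~(Q \/ (P /\ R)))) xor (P /\ R)
n6 = n5 /\ R = ((((P /\ R) /\ P) xor (~(Q \/ (P /\ R)))) xor (P /\ R)) /\ R
n7 = ~(n2 \/ n6) = ~(((P /\ R) /\ P) \/ (((((P /\ R) /\ P) xor (~(Q \/ (P /\ R)))) xor (P /\ R)) /\ R))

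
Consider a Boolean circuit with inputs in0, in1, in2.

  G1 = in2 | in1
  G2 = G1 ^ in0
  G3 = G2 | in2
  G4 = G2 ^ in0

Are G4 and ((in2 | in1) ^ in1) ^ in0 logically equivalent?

G1 = in2 | in1
G2 = G1 ^ in0 = (in2 | in1) ^ in0
G4 = G2 ^ in0 = ((in2 | in1) ^ in0) ^ in0
At in0=0, in1=1, in2=0: circuit gives 1, formula gives 0.

No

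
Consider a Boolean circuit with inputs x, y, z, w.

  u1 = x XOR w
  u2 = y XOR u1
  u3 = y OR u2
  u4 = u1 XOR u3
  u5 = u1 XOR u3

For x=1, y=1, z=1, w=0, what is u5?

0

u1 = 1 XOR 0 = 1
u2 = 1 XOR 1 = 0
u3 = 1 OR 0 = 1
u5 = 1 XOR 1 = 0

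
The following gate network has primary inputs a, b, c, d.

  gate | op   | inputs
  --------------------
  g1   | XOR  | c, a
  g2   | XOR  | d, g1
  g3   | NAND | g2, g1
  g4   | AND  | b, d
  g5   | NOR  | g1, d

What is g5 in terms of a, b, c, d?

(c XOR a) NOR d

g1 = c XOR a
g5 = g1 NOR d = (c XOR a) NOR d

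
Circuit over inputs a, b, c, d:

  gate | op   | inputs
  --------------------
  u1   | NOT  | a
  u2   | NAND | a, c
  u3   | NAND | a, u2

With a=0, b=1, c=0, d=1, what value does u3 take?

1

u2 = 0 NAND 0 = 1
u3 = 0 NAND 1 = 1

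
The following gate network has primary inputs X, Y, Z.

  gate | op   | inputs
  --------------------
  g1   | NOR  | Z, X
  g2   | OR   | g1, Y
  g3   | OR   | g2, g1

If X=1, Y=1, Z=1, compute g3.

1

g1 = 1 NOR 1 = 0
g2 = 0 OR 1 = 1
g3 = 1 OR 0 = 1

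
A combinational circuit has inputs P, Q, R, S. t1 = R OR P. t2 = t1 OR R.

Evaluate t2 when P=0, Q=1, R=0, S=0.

0

t1 = 0 OR 0 = 0
t2 = 0 OR 0 = 0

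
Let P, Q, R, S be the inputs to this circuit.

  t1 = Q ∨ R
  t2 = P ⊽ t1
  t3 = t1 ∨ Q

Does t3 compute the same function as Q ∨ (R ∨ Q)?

Yes

t1 = Q ∨ R
t3 = t1 ∨ Q = (Q ∨ R) ∨ Q
At P=0, Q=0, R=0, S=0: circuit gives 0, formula gives 0.
At P=0, Q=0, R=1, S=0: circuit gives 1, formula gives 1.
Agrees on all 16 inputs.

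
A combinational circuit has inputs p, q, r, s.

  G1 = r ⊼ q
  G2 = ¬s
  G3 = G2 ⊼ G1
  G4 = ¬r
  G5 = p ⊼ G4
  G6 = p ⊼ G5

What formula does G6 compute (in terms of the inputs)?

G4 = ¬r
G5 = p ⊼ G4 = p ⊼ ¬r
G6 = p ⊼ G5 = p ⊼ (p ⊼ ¬r)

p ⊼ (p ⊼ ¬r)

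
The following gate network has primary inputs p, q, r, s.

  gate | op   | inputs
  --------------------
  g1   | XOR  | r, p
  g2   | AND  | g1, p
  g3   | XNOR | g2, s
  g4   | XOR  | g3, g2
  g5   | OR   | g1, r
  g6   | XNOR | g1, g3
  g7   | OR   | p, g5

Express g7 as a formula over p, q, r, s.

p OR ((r XOR p) OR r)

g1 = r XOR p
g5 = g1 OR r = (r XOR p) OR r
g7 = p OR g5 = p OR ((r XOR p) OR r)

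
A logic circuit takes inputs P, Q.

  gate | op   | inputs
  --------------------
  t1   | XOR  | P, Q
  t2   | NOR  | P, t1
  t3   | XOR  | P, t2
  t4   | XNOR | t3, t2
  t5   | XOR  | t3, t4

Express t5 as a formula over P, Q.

(P XOR (P NOR (P XOR Q))) XOR ((P XOR (P NOR (P XOR Q))) XNOR (P NOR (P XOR Q)))

t1 = P XOR Q
t2 = P NOR t1 = P NOR (P XOR Q)
t3 = P XOR t2 = P XOR (P NOR (P XOR Q))
t4 = t3 XNOR t2 = (P XOR (P NOR (P XOR Q))) XNOR (P NOR (P XOR Q))
t5 = t3 XOR t4 = (P XOR (P NOR (P XOR Q))) XOR ((P XOR (P NOR (P XOR Q))) XNOR (P NOR (P XOR Q)))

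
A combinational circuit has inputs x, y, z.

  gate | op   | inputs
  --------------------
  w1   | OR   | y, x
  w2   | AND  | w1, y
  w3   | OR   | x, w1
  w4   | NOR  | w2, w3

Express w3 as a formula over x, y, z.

w1 = y OR x
w3 = x OR w1 = x OR (y OR x)

x OR (y OR x)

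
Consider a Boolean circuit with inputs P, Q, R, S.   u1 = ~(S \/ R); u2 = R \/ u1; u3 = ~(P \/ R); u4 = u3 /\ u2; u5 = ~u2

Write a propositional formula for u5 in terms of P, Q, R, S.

~(R \/ (~(S \/ R)))

u1 = ~(S \/ R)
u2 = R \/ u1 = R \/ (~(S \/ R))
u5 = ~u2 = ~(R \/ (~(S \/ R)))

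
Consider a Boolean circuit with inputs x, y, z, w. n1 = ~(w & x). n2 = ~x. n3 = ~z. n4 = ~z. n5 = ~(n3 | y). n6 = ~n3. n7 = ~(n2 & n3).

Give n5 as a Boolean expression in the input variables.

~(~z | y)

n3 = ~z
n5 = ~(n3 | y) = ~(~z | y)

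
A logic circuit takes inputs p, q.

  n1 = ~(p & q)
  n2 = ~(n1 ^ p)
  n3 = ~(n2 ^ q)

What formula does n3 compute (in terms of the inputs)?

~((~((~(p & q)) ^ p)) ^ q)

n1 = ~(p & q)
n2 = ~(n1 ^ p) = ~((~(p & q)) ^ p)
n3 = ~(n2 ^ q) = ~((~((~(p & q)) ^ p)) ^ q)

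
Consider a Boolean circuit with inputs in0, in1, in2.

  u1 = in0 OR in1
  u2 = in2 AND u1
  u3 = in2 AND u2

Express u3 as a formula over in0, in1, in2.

u1 = in0 OR in1
u2 = in2 AND u1 = in2 AND (in0 OR in1)
u3 = in2 AND u2 = in2 AND (in2 AND (in0 OR in1))

in2 AND (in2 AND (in0 OR in1))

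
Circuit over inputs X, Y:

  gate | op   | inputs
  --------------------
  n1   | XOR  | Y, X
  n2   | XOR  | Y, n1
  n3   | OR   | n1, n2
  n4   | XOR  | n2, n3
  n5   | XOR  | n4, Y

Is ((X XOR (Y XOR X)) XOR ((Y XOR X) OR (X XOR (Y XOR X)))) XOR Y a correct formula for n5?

No

n1 = Y XOR X
n2 = Y XOR n1 = Y XOR (Y XOR X)
n3 = n1 OR n2 = (Y XOR X) OR (Y XOR (Y XOR X))
n4 = n2 XOR n3 = (Y XOR (Y XOR X)) XOR ((Y XOR X) OR (Y XOR (Y XOR X)))
n5 = n4 XOR Y = ((Y XOR (Y XOR X)) XOR ((Y XOR X) OR (Y XOR (Y XOR X)))) XOR Y
At X=0, Y=1: circuit gives 0, formula gives 1.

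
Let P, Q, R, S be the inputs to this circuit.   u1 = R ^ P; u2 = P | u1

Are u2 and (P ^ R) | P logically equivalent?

u1 = R ^ P
u2 = P | u1 = P | (R ^ P)
At P=0, Q=0, R=0, S=0: circuit gives 0, formula gives 0.
At P=0, Q=0, R=1, S=0: circuit gives 1, formula gives 1.
Agrees on all 16 inputs.

Yes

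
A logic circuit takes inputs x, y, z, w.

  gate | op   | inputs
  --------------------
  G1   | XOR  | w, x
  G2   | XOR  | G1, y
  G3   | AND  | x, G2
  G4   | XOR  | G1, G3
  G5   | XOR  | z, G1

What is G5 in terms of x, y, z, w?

G1 = w XOR x
G5 = z XOR G1 = z XOR (w XOR x)

z XOR (w XOR x)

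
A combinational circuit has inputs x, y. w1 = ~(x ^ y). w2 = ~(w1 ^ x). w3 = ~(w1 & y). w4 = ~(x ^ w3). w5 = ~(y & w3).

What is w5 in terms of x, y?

w1 = ~(x ^ y)
w3 = ~(w1 & y) = ~((~(x ^ y)) & y)
w5 = ~(y & w3) = ~(y & (~((~(x ^ y)) & y)))

~(y & (~((~(x ^ y)) & y)))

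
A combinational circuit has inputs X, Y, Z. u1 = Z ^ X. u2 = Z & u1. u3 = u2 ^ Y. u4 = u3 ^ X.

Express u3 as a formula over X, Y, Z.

u1 = Z ^ X
u2 = Z & u1 = Z & (Z ^ X)
u3 = u2 ^ Y = (Z & (Z ^ X)) ^ Y

(Z & (Z ^ X)) ^ Y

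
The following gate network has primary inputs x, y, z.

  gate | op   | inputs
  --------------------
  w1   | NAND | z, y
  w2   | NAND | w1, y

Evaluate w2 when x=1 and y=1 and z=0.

w1 = 0 NAND 1 = 1
w2 = 1 NAND 1 = 0

0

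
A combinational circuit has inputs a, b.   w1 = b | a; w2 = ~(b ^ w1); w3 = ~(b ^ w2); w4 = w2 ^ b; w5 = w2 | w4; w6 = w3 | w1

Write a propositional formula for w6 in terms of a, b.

w1 = b | a
w2 = ~(b ^ w1) = ~(b ^ (b | a))
w3 = ~(b ^ w2) = ~(b ^ (~(b ^ (b | a))))
w6 = w3 | w1 = (~(b ^ (~(b ^ (b | a))))) | (b | a)

(~(b ^ (~(b ^ (b | a))))) | (b | a)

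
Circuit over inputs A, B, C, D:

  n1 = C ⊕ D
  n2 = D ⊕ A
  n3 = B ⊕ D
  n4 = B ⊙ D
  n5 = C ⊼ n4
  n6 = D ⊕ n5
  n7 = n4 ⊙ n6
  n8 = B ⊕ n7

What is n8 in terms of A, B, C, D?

n4 = B ⊙ D
n5 = C ⊼ n4 = C ⊼ (B ⊙ D)
n6 = D ⊕ n5 = D ⊕ (C ⊼ (B ⊙ D))
n7 = n4 ⊙ n6 = (B ⊙ D) ⊙ (D ⊕ (C ⊼ (B ⊙ D)))
n8 = B ⊕ n7 = B ⊕ ((B ⊙ D) ⊙ (D ⊕ (C ⊼ (B ⊙ D))))

B ⊕ ((B ⊙ D) ⊙ (D ⊕ (C ⊼ (B ⊙ D))))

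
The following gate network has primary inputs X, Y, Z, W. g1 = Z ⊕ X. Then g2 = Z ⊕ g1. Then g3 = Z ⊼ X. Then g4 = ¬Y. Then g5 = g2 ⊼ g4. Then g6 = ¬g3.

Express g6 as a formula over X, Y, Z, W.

¬(Z ⊼ X)

g3 = Z ⊼ X
g6 = ¬g3 = ¬(Z ⊼ X)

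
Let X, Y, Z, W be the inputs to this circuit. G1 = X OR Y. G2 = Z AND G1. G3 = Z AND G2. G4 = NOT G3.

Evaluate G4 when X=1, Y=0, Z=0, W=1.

1

G1 = 1 OR 0 = 1
G2 = 0 AND 1 = 0
G3 = 0 AND 0 = 0
G4 = NOT 0 = 1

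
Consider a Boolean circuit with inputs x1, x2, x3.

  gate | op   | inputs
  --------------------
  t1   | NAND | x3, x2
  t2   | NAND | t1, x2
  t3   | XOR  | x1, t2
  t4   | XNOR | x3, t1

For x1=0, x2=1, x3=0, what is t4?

t1 = 0 NAND 1 = 1
t4 = 0 XNOR 1 = 0

0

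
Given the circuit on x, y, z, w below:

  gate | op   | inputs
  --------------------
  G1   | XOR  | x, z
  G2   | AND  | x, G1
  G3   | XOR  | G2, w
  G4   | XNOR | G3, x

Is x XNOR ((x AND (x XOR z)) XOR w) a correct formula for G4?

Yes

G1 = x XOR z
G2 = x AND G1 = x AND (x XOR z)
G3 = G2 XOR w = (x AND (x XOR z)) XOR w
G4 = G3 XNOR x = ((x AND (x XOR z)) XOR w) XNOR x
At x=0, y=0, z=0, w=1: circuit gives 0, formula gives 0.
At x=0, y=0, z=0, w=0: circuit gives 1, formula gives 1.
Agrees on all 16 inputs.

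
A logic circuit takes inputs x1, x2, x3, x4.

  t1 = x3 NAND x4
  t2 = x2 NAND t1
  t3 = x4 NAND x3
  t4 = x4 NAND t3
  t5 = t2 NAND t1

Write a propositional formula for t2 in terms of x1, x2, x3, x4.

t1 = x3 NAND x4
t2 = x2 NAND t1 = x2 NAND (x3 NAND x4)

x2 NAND (x3 NAND x4)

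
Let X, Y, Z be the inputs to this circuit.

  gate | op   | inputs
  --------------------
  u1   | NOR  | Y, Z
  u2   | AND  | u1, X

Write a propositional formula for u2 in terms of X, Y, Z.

u1 = Y NOR Z
u2 = u1 AND X = (Y NOR Z) AND X

(Y NOR Z) AND X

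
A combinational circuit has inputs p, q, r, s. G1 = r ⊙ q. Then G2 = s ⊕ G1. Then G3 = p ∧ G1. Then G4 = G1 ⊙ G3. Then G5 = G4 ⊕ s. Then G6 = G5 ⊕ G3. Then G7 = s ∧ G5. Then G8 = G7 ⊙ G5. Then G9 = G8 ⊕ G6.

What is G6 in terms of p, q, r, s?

G1 = r ⊙ q
G3 = p ∧ G1 = p ∧ (r ⊙ q)
G4 = G1 ⊙ G3 = (r ⊙ q) ⊙ (p ∧ (r ⊙ q))
G5 = G4 ⊕ s = ((r ⊙ q) ⊙ (p ∧ (r ⊙ q))) ⊕ s
G6 = G5 ⊕ G3 = (((r ⊙ q) ⊙ (p ∧ (r ⊙ q))) ⊕ s) ⊕ (p ∧ (r ⊙ q))

(((r ⊙ q) ⊙ (p ∧ (r ⊙ q))) ⊕ s) ⊕ (p ∧ (r ⊙ q))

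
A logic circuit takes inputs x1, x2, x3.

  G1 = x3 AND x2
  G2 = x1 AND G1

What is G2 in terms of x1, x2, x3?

G1 = x3 AND x2
G2 = x1 AND G1 = x1 AND (x3 AND x2)

x1 AND (x3 AND x2)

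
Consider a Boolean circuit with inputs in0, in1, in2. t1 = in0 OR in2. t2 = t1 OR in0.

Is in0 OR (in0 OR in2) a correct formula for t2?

Yes

t1 = in0 OR in2
t2 = t1 OR in0 = (in0 OR in2) OR in0
At in0=0, in1=0, in2=0: circuit gives 0, formula gives 0.
At in0=0, in1=0, in2=1: circuit gives 1, formula gives 1.
Agrees on all 8 inputs.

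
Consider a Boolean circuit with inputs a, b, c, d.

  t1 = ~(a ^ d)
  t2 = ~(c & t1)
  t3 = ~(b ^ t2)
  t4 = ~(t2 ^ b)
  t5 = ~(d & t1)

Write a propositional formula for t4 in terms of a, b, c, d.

t1 = ~(a ^ d)
t2 = ~(c & t1) = ~(c & (~(a ^ d)))
t4 = ~(t2 ^ b) = ~((~(c & (~(a ^ d)))) ^ b)

~((~(c & (~(a ^ d)))) ^ b)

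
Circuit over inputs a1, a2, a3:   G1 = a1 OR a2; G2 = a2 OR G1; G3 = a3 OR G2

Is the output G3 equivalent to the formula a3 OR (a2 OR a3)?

No

G1 = a1 OR a2
G2 = a2 OR G1 = a2 OR (a1 OR a2)
G3 = a3 OR G2 = a3 OR (a2 OR (a1 OR a2))
At a1=1, a2=0, a3=0: circuit gives 1, formula gives 0.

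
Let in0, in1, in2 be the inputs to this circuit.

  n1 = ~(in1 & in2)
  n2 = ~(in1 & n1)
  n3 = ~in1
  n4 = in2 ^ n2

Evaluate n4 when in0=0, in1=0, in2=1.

0

n1 = ~(0 & 1) = 1
n2 = ~(0 & 1) = 1
n4 = 1 ^ 1 = 0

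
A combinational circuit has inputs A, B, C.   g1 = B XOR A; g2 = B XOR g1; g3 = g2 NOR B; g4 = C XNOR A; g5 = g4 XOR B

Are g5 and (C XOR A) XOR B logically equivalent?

No

g4 = C XNOR A
g5 = g4 XOR B = (C XNOR A) XOR B
At A=0, B=0, C=0: circuit gives 1, formula gives 0.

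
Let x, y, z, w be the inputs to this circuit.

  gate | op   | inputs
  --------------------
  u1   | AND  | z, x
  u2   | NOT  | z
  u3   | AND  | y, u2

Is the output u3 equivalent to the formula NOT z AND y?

Yes

u2 = NOT z
u3 = y AND u2 = y AND NOT z
At x=0, y=0, z=0, w=0: circuit gives 0, formula gives 0.
At x=0, y=1, z=0, w=0: circuit gives 1, formula gives 1.
Agrees on all 16 inputs.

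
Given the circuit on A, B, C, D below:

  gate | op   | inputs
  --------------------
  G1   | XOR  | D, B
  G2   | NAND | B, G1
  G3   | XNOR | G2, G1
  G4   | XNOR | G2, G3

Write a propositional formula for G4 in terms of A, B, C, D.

G1 = D XOR B
G2 = B NAND G1 = B NAND (D XOR B)
G3 = G2 XNOR G1 = (B NAND (D XOR B)) XNOR (D XOR B)
G4 = G2 XNOR G3 = (B NAND (D XOR B)) XNOR ((B NAND (D XOR B)) XNOR (D XOR B))

(B NAND (D XOR B)) XNOR ((B NAND (D XOR B)) XNOR (D XOR B))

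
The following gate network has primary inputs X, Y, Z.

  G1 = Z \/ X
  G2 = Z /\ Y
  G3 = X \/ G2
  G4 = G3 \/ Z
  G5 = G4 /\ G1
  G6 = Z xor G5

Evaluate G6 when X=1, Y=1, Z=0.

1

G1 = 0 \/ 1 = 1
G2 = 0 /\ 1 = 0
G3 = 1 \/ 0 = 1
G4 = 1 \/ 0 = 1
G5 = 1 /\ 1 = 1
G6 = 0 xor 1 = 1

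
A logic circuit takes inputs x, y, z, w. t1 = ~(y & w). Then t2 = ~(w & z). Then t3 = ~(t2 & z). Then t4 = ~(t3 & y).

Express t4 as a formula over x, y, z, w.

t2 = ~(w & z)
t3 = ~(t2 & z) = ~((~(w & z)) & z)
t4 = ~(t3 & y) = ~((~((~(w & z)) & z)) & y)

~((~((~(w & z)) & z)) & y)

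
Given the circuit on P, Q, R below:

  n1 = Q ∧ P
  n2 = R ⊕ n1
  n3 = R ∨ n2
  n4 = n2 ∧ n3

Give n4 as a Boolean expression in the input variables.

(R ⊕ (Q ∧ P)) ∧ (R ∨ (R ⊕ (Q ∧ P)))

n1 = Q ∧ P
n2 = R ⊕ n1 = R ⊕ (Q ∧ P)
n3 = R ∨ n2 = R ∨ (R ⊕ (Q ∧ P))
n4 = n2 ∧ n3 = (R ⊕ (Q ∧ P)) ∧ (R ∨ (R ⊕ (Q ∧ P)))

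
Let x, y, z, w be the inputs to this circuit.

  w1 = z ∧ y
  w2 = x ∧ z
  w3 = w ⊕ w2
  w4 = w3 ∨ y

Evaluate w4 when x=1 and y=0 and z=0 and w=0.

0

w2 = 1 ∧ 0 = 0
w3 = 0 ⊕ 0 = 0
w4 = 0 ∨ 0 = 0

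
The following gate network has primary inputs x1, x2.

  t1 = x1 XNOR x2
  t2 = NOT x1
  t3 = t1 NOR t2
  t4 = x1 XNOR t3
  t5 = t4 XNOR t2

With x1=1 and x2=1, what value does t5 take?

1

t1 = 1 XNOR 1 = 1
t2 = NOT 1 = 0
t3 = 1 NOR 0 = 0
t4 = 1 XNOR 0 = 0
t5 = 0 XNOR 0 = 1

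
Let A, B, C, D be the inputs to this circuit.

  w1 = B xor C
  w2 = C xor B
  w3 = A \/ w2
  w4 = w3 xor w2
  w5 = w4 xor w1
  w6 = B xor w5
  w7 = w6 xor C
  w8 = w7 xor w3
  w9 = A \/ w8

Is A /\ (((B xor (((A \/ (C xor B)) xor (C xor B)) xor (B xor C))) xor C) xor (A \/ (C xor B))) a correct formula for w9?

No

w1 = B xor C
w2 = C xor B
w3 = A \/ w2 = A \/ (C xor B)
w4 = w3 xor w2 = (A \/ (C xor B)) xor (C xor B)
w5 = w4 xor w1 = ((A \/ (C xor B)) xor (C xor B)) xor (B xor C)
w6 = B xor w5 = B xor (((A \/ (C xor B)) xor (C xor B)) xor (B xor C))
w7 = w6 xor C = (B xor (((A \/ (C xor B)) xor (C xor B)) xor (B xor C))) xor C
w8 = w7 xor w3 = ((B xor (((A \/ (C xor B)) xor (C xor B)) xor (B xor C))) xor C) xor (A \/ (C xor B))
w9 = A \/ w8 = A \/ (((B xor (((A \/ (C xor B)) xor (C xor B)) xor (B xor C))) xor C) xor (A \/ (C xor B)))
At A=0, B=0, C=1, D=0: circuit gives 1, formula gives 0.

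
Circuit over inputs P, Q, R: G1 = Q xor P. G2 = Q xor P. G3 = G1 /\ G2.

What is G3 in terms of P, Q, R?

(Q xor P) /\ (Q xor P)

G1 = Q xor P
G2 = Q xor P
G3 = G1 /\ G2 = (Q xor P) /\ (Q xor P)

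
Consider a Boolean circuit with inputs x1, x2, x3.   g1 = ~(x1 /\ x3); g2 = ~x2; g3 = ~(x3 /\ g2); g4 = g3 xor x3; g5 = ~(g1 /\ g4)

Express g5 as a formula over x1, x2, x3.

~((~(x1 /\ x3)) /\ ((~(x3 /\ ~x2)) xor x3))

g1 = ~(x1 /\ x3)
g2 = ~x2
g3 = ~(x3 /\ g2) = ~(x3 /\ ~x2)
g4 = g3 xor x3 = (~(x3 /\ ~x2)) xor x3
g5 = ~(g1 /\ g4) = ~((~(x1 /\ x3)) /\ ((~(x3 /\ ~x2)) xor x3))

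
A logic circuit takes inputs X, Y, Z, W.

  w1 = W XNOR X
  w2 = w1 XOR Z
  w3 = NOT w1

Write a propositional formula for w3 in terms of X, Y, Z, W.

w1 = W XNOR X
w3 = NOT w1 = NOT (W XNOR X)

NOT (W XNOR X)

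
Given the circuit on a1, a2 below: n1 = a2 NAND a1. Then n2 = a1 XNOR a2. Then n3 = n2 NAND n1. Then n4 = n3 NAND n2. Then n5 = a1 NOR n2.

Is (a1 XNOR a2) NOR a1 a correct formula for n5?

n2 = a1 XNOR a2
n5 = a1 NOR n2 = a1 NOR (a1 XNOR a2)
At a1=0, a2=0: circuit gives 0, formula gives 0.
At a1=0, a2=1: circuit gives 1, formula gives 1.
Agrees on all 4 inputs.

Yes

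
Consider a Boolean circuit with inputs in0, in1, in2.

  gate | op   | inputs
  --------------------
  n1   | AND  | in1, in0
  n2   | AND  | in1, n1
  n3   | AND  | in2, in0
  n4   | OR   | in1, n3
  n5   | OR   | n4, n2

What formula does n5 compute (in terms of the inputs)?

n1 = in1 AND in0
n2 = in1 AND n1 = in1 AND (in1 AND in0)
n3 = in2 AND in0
n4 = in1 OR n3 = in1 OR (in2 AND in0)
n5 = n4 OR n2 = (in1 OR (in2 AND in0)) OR (in1 AND (in1 AND in0))

(in1 OR (in2 AND in0)) OR (in1 AND (in1 AND in0))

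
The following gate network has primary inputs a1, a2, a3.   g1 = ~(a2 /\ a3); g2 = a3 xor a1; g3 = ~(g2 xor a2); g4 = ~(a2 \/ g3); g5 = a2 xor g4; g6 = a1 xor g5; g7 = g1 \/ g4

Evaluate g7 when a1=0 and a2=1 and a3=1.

g1 = ~(1 /\ 1) = 0
g2 = 1 xor 0 = 1
g3 = ~(1 xor 1) = 1
g4 = ~(1 \/ 1) = 0
g7 = 0 \/ 0 = 0

0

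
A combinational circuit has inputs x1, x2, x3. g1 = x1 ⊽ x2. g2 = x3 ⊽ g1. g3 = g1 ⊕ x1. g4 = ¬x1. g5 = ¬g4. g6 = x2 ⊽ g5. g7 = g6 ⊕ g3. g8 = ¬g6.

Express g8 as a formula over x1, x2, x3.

g4 = ¬x1
g5 = ¬g4 = ¬¬x1
g6 = x2 ⊽ g5 = x2 ⊽ ¬¬x1
g8 = ¬g6 = ¬(x2 ⊽ ¬¬x1)

¬(x2 ⊽ ¬¬x1)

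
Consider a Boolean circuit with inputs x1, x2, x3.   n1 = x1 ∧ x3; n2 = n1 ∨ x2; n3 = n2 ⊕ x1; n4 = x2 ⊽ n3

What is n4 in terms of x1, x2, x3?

n1 = x1 ∧ x3
n2 = n1 ∨ x2 = (x1 ∧ x3) ∨ x2
n3 = n2 ⊕ x1 = ((x1 ∧ x3) ∨ x2) ⊕ x1
n4 = x2 ⊽ n3 = x2 ⊽ (((x1 ∧ x3) ∨ x2) ⊕ x1)

x2 ⊽ (((x1 ∧ x3) ∨ x2) ⊕ x1)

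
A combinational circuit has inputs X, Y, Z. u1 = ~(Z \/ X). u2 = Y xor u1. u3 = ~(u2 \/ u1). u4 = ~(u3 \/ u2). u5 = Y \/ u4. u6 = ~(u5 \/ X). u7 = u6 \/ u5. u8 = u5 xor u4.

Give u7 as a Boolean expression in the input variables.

(~((Y \/ (~((~((Y xor (~(Z \/ X))) \/ (~(Z \/ X)))) \/ (Y xor (~(Z \/ X)))))) \/ X)) \/ (Y \/ (~((~((Y xor (~(Z \/ X))) \/ (~(Z \/ X)))) \/ (Y xor (~(Z \/ X))))))

u1 = ~(Z \/ X)
u2 = Y xor u1 = Y xor (~(Z \/ X))
u3 = ~(u2 \/ u1) = ~((Y xor (~(Z \/ X))) \/ (~(Z \/ X)))
u4 = ~(u3 \/ u2) = ~((~((Y xor (~(Z \/ X))) \/ (~(Z \/ X)))) \/ (Y xor (~(Z \/ X))))
u5 = Y \/ u4 = Y \/ (~((~((Y xor (~(Z \/ X))) \/ (~(Z \/ X)))) \/ (Y xor (~(Z \/ X)))))
u6 = ~(u5 \/ X) = ~((Y \/ (~((~((Y xor (~(Z \/ X))) \/ (~(Z \/ X)))) \/ (Y xor (~(Z \/ X)))))) \/ X)
u7 = u6 \/ u5 = (~((Y \/ (~((~((Y xor (~(Z \/ X))) \/ (~(Z \/ X)))) \/ (Y xor (~(Z \/ X)))))) \/ X)) \/ (Y \/ (~((~((Y xor (~(Z \/ X))) \/ (~(Z \/ X)))) \/ (Y xor (~(Z \/ X))))))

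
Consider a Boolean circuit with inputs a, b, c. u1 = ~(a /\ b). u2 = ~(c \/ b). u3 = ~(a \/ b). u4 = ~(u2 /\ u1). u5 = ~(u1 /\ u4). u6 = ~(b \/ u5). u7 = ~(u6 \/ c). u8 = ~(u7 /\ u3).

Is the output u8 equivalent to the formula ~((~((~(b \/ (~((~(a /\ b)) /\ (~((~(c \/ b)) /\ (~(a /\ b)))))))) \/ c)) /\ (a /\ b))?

u1 = ~(a /\ b)
u2 = ~(c \/ b)
u3 = ~(a \/ b)
u4 = ~(u2 /\ u1) = ~((~(c \/ b)) /\ (~(a /\ b)))
u5 = ~(u1 /\ u4) = ~((~(a /\ b)) /\ (~((~(c \/ b)) /\ (~(a /\ b)))))
u6 = ~(b \/ u5) = ~(b \/ (~((~(a /\ b)) /\ (~((~(c \/ b)) /\ (~(a /\ b)))))))
u7 = ~(u6 \/ c) = ~((~(b \/ (~((~(a /\ b)) /\ (~((~(c \/ b)) /\ (~(a /\ b)))))))) \/ c)
u8 = ~(u7 /\ u3) = ~((~((~(b \/ (~((~(a /\ b)) /\ (~((~(c \/ b)) /\ (~(a /\ b)))))))) \/ c)) /\ (~(a \/ b)))
At a=0, b=0, c=0: circuit gives 0, formula gives 1.

No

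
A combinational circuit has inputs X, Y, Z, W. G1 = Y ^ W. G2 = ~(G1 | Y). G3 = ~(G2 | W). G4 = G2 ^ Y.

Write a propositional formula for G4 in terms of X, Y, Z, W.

G1 = Y ^ W
G2 = ~(G1 | Y) = ~((Y ^ W) | Y)
G4 = G2 ^ Y = (~((Y ^ W) | Y)) ^ Y

(~((Y ^ W) | Y)) ^ Y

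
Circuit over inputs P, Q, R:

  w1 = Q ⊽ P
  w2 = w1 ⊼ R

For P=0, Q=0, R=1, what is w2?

0

w1 = 0 ⊽ 0 = 1
w2 = 1 ⊼ 1 = 0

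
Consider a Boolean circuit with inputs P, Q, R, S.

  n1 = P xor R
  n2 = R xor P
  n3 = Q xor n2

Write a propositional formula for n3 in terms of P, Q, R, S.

n2 = R xor P
n3 = Q xor n2 = Q xor (R xor P)

Q xor (R xor P)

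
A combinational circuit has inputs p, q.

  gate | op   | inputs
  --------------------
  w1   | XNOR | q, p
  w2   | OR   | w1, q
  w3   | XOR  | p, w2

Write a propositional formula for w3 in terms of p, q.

p XOR ((q XNOR p) OR q)

w1 = q XNOR p
w2 = w1 OR q = (q XNOR p) OR q
w3 = p XOR w2 = p XOR ((q XNOR p) OR q)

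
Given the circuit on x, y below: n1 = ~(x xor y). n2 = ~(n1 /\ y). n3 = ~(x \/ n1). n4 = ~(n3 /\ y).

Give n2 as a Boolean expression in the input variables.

n1 = ~(x xor y)
n2 = ~(n1 /\ y) = ~((~(x xor y)) /\ y)

~((~(x xor y)) /\ y)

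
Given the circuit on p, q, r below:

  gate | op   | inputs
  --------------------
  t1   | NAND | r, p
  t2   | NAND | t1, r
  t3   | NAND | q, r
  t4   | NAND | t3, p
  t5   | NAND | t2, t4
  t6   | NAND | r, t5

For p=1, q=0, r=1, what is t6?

0

t1 = 1 NAND 1 = 0
t2 = 0 NAND 1 = 1
t3 = 0 NAND 1 = 1
t4 = 1 NAND 1 = 0
t5 = 1 NAND 0 = 1
t6 = 1 NAND 1 = 0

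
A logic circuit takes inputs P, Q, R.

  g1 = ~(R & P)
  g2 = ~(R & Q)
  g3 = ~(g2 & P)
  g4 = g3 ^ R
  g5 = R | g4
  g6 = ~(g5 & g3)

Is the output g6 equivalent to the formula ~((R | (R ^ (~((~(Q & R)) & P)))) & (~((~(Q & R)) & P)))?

Yes

g2 = ~(R & Q)
g3 = ~(g2 & P) = ~((~(R & Q)) & P)
g4 = g3 ^ R = (~((~(R & Q)) & P)) ^ R
g5 = R | g4 = R | ((~((~(R & Q)) & P)) ^ R)
g6 = ~(g5 & g3) = ~((R | ((~((~(R & Q)) & P)) ^ R)) & (~((~(R & Q)) & P)))
At P=0, Q=0, R=0: circuit gives 0, formula gives 0.
At P=1, Q=0, R=0: circuit gives 1, formula gives 1.
Agrees on all 8 inputs.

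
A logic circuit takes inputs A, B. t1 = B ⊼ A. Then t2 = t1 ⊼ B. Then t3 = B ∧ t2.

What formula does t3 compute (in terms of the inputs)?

t1 = B ⊼ A
t2 = t1 ⊼ B = (B ⊼ A) ⊼ B
t3 = B ∧ t2 = B ∧ ((B ⊼ A) ⊼ B)

B ∧ ((B ⊼ A) ⊼ B)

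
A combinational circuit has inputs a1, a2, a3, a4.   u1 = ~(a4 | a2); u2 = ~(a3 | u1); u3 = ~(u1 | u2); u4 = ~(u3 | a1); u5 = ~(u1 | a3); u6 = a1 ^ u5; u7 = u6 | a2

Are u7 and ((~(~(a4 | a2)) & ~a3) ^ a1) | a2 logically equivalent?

Yes

u1 = ~(a4 | a2)
u5 = ~(u1 | a3) = ~((~(a4 | a2)) | a3)
u6 = a1 ^ u5 = a1 ^ (~((~(a4 | a2)) | a3))
u7 = u6 | a2 = (a1 ^ (~((~(a4 | a2)) | a3))) | a2
At a1=0, a2=0, a3=0, a4=0: circuit gives 0, formula gives 0.
At a1=0, a2=0, a3=0, a4=1: circuit gives 1, formula gives 1.
Agrees on all 16 inputs.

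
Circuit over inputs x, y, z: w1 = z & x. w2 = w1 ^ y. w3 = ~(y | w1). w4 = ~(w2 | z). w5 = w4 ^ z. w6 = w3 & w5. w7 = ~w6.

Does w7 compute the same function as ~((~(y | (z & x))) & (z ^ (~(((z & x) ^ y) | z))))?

w1 = z & x
w2 = w1 ^ y = (z & x) ^ y
w3 = ~(y | w1) = ~(y | (z & x))
w4 = ~(w2 | z) = ~(((z & x) ^ y) | z)
w5 = w4 ^ z = (~(((z & x) ^ y) | z)) ^ z
w6 = w3 & w5 = (~(y | (z & x))) & ((~(((z & x) ^ y) | z)) ^ z)
w7 = ~w6 = ~((~(y | (z & x))) & ((~(((z & x) ^ y) | z)) ^ z))
At x=0, y=0, z=0: circuit gives 0, formula gives 0.
At x=0, y=1, z=0: circuit gives 1, formula gives 1.
Agrees on all 8 inputs.

Yes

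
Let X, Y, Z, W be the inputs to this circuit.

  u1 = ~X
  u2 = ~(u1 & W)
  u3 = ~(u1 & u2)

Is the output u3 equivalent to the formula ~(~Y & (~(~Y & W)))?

u1 = ~X
u2 = ~(u1 & W) = ~(~X & W)
u3 = ~(u1 & u2) = ~(~X & (~(~X & W)))
At X=0, Y=1, Z=0, W=0: circuit gives 0, formula gives 1.

No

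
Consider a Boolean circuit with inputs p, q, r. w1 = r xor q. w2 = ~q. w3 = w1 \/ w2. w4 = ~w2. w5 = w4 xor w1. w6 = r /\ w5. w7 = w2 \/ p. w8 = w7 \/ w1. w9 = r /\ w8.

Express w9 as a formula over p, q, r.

r /\ ((~q \/ p) \/ (r xor q))

w1 = r xor q
w2 = ~q
w7 = w2 \/ p = ~q \/ p
w8 = w7 \/ w1 = (~q \/ p) \/ (r xor q)
w9 = r /\ w8 = r /\ ((~q \/ p) \/ (r xor q))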